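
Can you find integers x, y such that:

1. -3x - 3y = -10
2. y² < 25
No

Even the single constraint (-3x - 3y = -10) is infeasible over the integers.

  - -3x - 3y = -10: every term on the left is divisible by 3, so the LHS ≡ 0 (mod 3), but the RHS -10 is not — no integer solution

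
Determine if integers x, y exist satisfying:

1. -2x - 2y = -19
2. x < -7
No

Even the single constraint (-2x - 2y = -19) is infeasible over the integers.

  - -2x - 2y = -19: every term on the left is divisible by 2, so the LHS ≡ 0 (mod 2), but the RHS -19 is not — no integer solution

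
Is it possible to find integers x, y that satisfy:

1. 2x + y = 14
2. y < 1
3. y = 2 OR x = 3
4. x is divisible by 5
No

A contradictory subset is {2x + y = 14, y < 1, y = 2 OR x = 3}. No integer assignment can satisfy these jointly:

  - 2x + y = 14: is a linear equation tying the variables together
  - y < 1: bounds one variable relative to a constant
  - y = 2 OR x = 3: forces a choice: either y = 2 or x = 3

Split on the disjunction (y = 2 OR x = 3):
  • If y = 2: this contradicts the bound y ≤ 0.
  • If x = 3: the equation forces y = 8, which contradicts the bound y ≤ 0.
Both branches are infeasible, so the system has no integer solution.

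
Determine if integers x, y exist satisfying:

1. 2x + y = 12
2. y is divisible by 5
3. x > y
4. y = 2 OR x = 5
No

The full constraint system is jointly infeasible over the integers. Each constraint and what it forces:

  - 2x + y = 12: is a linear equation tying the variables together
  - y is divisible by 5: restricts y to multiples of 5
  - x > y: bounds one variable relative to another variable
  - y = 2 OR x = 5: forces a choice: either y = 2 or x = 5

Split on the disjunction (y = 2 OR x = 5):
  • If y = 2: this contradicts the divisibility constraint — 2 is not a multiple of 5.
  • If x = 5: with x = 5, writing y = 5y', every remaining term of the linear equation is divisible by 5, so the left side is ≡ 0 (mod 5); but the right side 2 ≡ 2 (mod 5). No integers can satisfy it.
Both branches are infeasible, so the system has no integer solution.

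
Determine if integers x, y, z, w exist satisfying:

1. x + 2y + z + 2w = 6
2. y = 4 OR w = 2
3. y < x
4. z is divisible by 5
Yes

Take x = 6, y = 4, z = 0, w = -4. Substituting into each constraint:
  (1) 6 + 2(4) + 0 + 2(-4) = 6 ✓
  (2) y = 4, target 4 ✓ (first branch holds)
  (3) 4 < 6 ✓
  (4) 0 = 5 × 0, remainder 0 ✓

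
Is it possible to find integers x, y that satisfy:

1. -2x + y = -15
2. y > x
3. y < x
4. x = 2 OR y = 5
No

A contradictory subset is {y > x, y < x}. No integer assignment can satisfy these jointly:

  - y > x: bounds one variable relative to another variable
  - y < x: bounds one variable relative to another variable

Direct contradiction: y > x and x > y cannot both hold.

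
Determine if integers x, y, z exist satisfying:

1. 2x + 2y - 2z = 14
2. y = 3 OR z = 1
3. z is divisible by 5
Yes

Take x = 4, y = 3, z = 0. Substituting into each constraint:
  (1) 2(4) + 2(3) - 2(0) = 14 ✓
  (2) y = 3, target 3 ✓ (first branch holds)
  (3) 0 = 5 × 0, remainder 0 ✓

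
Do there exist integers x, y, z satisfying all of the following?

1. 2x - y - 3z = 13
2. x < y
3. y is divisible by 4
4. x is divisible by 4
Yes

Take x = -4, y = 0, z = -7. Substituting into each constraint:
  (1) 2(-4) + 0 - 3(-7) = 13 ✓
  (2) -4 < 0 ✓
  (3) 0 = 4 × 0, remainder 0 ✓
  (4) -4 = 4 × -1, remainder 0 ✓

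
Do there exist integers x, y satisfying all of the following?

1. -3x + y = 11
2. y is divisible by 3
No

The full constraint system is jointly infeasible over the integers. Each constraint and what it forces:

  - -3x + y = 11: is a linear equation tying the variables together
  - y is divisible by 3: restricts y to multiples of 3

Modular obstruction: writing y = 3y', every remaining term of the linear equation is divisible by 3, so the left side is ≡ 0 (mod 3); but the right side 11 ≡ 2 (mod 3). No integers can satisfy it.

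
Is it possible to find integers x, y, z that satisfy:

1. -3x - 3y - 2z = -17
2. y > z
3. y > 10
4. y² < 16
No

A contradictory subset is {y > 10, y² < 16}. No integer assignment can satisfy these jointly:

  - y > 10: bounds one variable relative to a constant
  - y² < 16: restricts y to |y| ≤ 3

Direct contradiction: the bounds on y require y ≥ 11 and y ≤ 3 simultaneously, which is empty.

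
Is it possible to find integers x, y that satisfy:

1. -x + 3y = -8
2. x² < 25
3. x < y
No

The full constraint system is jointly infeasible over the integers. Each constraint and what it forces:

  - -x + 3y = -8: is a linear equation tying the variables together
  - x² < 25: restricts x to |x| ≤ 4
  - x < y: bounds one variable relative to another variable

The bounds confine x to {-4, -3, -2, -1, 0, 1, 2, 3, 4}. For each value, substitute into the equation:
  • x = -4: the equation forces y = -4, but y > x fails since -4 ≤ -4.
  • x = -3: the equation gives 3y = -11, so y would not be an integer.
  • x = -2: the equation gives 3y = -10, so y would not be an integer.
  • x = -1: the equation forces y = -3, but y > x fails since -3 ≤ -1.
  • x = 0: the equation gives 3y = -8, so y would not be an integer.
  • x = 1: the equation gives 3y = -7, so y would not be an integer.
  • x = 2: the equation forces y = -2, but y > x fails since -2 ≤ 2.
  • x = 3: the equation gives 3y = -5, so y would not be an integer.
  • x = 4: the equation gives 3y = -4, so y would not be an integer.
Every case fails, so no integer solution exists.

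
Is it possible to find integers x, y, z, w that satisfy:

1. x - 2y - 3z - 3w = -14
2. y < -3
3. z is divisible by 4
Yes

Take x = -22, y = -4, z = 0, w = 0. Substituting into each constraint:
  (1) (-22) - 2(-4) - 3(0) - 3(0) = -14 ✓
  (2) -4 < -3 ✓
  (3) 0 = 4 × 0, remainder 0 ✓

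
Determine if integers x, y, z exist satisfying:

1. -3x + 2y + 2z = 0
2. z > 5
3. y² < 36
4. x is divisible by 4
Yes

Take x = 8, y = 1, z = 11. Substituting into each constraint:
  (1) -3(8) + 2(1) + 2(11) = 0 ✓
  (2) 11 > 5 ✓
  (3) y² = (1)² = 1, and 1 < 36 ✓
  (4) 8 = 4 × 2, remainder 0 ✓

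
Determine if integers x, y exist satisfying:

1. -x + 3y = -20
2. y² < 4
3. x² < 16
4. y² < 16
No

A contradictory subset is {-x + 3y = -20, y² < 4, x² < 16}. No integer assignment can satisfy these jointly:

  - -x + 3y = -20: is a linear equation tying the variables together
  - y² < 4: restricts y to |y| ≤ 1
  - x² < 16: restricts x to |x| ≤ 3

Range argument: with x ∈ [-3, 3], y ∈ [-1, 1], the left side of the equation is at least -6, but the right side is -20 < -6. No integer solution exists.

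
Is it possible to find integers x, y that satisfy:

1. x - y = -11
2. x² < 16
Yes

Take x = 0, y = 11. Substituting into each constraint:
  (1) 0 + (-11) = -11 ✓
  (2) x² = (0)² = 0, and 0 < 16 ✓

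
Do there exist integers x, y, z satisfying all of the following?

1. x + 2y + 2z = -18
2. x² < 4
Yes

Take x = 0, y = -9, z = 0. Substituting into each constraint:
  (1) 0 + 2(-9) + 2(0) = -18 ✓
  (2) x² = (0)² = 0, and 0 < 4 ✓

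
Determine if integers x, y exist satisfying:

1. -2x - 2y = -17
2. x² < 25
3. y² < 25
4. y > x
No

Even the single constraint (-2x - 2y = -17) is infeasible over the integers.

  - -2x - 2y = -17: every term on the left is divisible by 2, so the LHS ≡ 0 (mod 2), but the RHS -17 is not — no integer solution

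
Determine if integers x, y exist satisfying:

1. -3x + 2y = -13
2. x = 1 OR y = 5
Yes

Take x = 1, y = -5. Substituting into each constraint:
  (1) -3(1) + 2(-5) = -13 ✓
  (2) x = 1, target 1 ✓ (first branch holds)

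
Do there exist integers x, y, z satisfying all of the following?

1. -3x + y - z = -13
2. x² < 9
Yes

Take x = 0, y = -13, z = 0. Substituting into each constraint:
  (1) -3(0) + (-13) + 0 = -13 ✓
  (2) x² = (0)² = 0, and 0 < 9 ✓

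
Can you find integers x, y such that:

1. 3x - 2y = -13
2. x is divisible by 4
No

The full constraint system is jointly infeasible over the integers. Each constraint and what it forces:

  - 3x - 2y = -13: is a linear equation tying the variables together
  - x is divisible by 4: restricts x to multiples of 4

Modular obstruction: writing x = 4x', every remaining term of the linear equation is divisible by 2, so the left side is ≡ 0 (mod 2); but the right side -13 ≡ 1 (mod 2). No integers can satisfy it.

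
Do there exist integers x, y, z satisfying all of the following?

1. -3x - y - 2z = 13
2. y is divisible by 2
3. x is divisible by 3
Yes

Take x = 3, y = 0, z = -11. Substituting into each constraint:
  (1) -3(3) + 0 - 2(-11) = 13 ✓
  (2) 0 = 2 × 0, remainder 0 ✓
  (3) 3 = 3 × 1, remainder 0 ✓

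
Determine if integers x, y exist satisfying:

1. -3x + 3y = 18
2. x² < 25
Yes

Take x = 0, y = 6. Substituting into each constraint:
  (1) -3(0) + 3(6) = 18 ✓
  (2) x² = (0)² = 0, and 0 < 25 ✓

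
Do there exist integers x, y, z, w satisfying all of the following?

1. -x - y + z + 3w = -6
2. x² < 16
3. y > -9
Yes

Take x = 0, y = 0, z = 0, w = -2. Substituting into each constraint:
  (1) 0 + 0 + 0 + 3(-2) = -6 ✓
  (2) x² = (0)² = 0, and 0 < 16 ✓
  (3) 0 > -9 ✓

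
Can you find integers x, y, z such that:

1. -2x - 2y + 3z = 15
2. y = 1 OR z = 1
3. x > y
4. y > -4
Yes

Take x = 2, y = 1, z = 7. Substituting into each constraint:
  (1) -2(2) - 2(1) + 3(7) = 15 ✓
  (2) y = 1, target 1 ✓ (first branch holds)
  (3) 2 > 1 ✓
  (4) 1 > -4 ✓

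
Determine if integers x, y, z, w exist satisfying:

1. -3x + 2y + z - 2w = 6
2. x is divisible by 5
Yes

Take x = 0, y = 0, z = 6, w = 0. Substituting into each constraint:
  (1) -3(0) + 2(0) + 6 - 2(0) = 6 ✓
  (2) 0 = 5 × 0, remainder 0 ✓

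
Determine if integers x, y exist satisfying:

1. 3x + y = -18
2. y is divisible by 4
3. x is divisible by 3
Yes

Take x = -6, y = 0. Substituting into each constraint:
  (1) 3(-6) + 0 = -18 ✓
  (2) 0 = 4 × 0, remainder 0 ✓
  (3) -6 = 3 × -2, remainder 0 ✓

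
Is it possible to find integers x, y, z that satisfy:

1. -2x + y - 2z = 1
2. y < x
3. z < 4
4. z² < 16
Yes

Take x = 0, y = -1, z = -1. Substituting into each constraint:
  (1) -2(0) + (-1) - 2(-1) = 1 ✓
  (2) -1 < 0 ✓
  (3) -1 < 4 ✓
  (4) z² = (-1)² = 1, and 1 < 16 ✓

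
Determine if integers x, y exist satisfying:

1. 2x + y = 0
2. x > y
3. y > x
No

A contradictory subset is {x > y, y > x}. No integer assignment can satisfy these jointly:

  - x > y: bounds one variable relative to another variable
  - y > x: bounds one variable relative to another variable

Direct contradiction: x > y and y > x cannot both hold.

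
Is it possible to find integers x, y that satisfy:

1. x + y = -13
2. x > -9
Yes

Take x = -8, y = -5. Substituting into each constraint:
  (1) (-8) + (-5) = -13 ✓
  (2) -8 > -9 ✓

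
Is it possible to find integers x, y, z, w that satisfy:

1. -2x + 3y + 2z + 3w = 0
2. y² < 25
Yes

Take x = 0, y = 0, z = 0, w = 0. Substituting into each constraint:
  (1) -2(0) + 3(0) + 2(0) + 3(0) = 0 ✓
  (2) y² = (0)² = 0, and 0 < 25 ✓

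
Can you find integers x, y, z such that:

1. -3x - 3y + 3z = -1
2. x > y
No

Even the single constraint (-3x - 3y + 3z = -1) is infeasible over the integers.

  - -3x - 3y + 3z = -1: every term on the left is divisible by 3, so the LHS ≡ 0 (mod 3), but the RHS -1 is not — no integer solution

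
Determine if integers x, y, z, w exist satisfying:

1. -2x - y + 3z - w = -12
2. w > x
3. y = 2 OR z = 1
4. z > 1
Yes

Take x = 5, y = 2, z = 2, w = 6. Substituting into each constraint:
  (1) -2(5) + (-2) + 3(2) + (-6) = -12 ✓
  (2) 6 > 5 ✓
  (3) y = 2, target 2 ✓ (first branch holds)
  (4) 2 > 1 ✓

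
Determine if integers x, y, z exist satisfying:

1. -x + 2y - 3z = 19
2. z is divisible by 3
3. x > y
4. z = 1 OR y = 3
Yes

Take x = 5, y = 3, z = -6. Substituting into each constraint:
  (1) (-5) + 2(3) - 3(-6) = 19 ✓
  (2) -6 = 3 × -2, remainder 0 ✓
  (3) 5 > 3 ✓
  (4) y = 3, target 3 ✓ (second branch holds)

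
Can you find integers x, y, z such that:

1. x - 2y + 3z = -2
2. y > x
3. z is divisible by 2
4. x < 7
Yes

Take x = 0, y = 1, z = 0. Substituting into each constraint:
  (1) 0 - 2(1) + 3(0) = -2 ✓
  (2) 1 > 0 ✓
  (3) 0 = 2 × 0, remainder 0 ✓
  (4) 0 < 7 ✓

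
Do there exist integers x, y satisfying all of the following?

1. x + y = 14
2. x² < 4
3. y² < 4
No

The full constraint system is jointly infeasible over the integers. Each constraint and what it forces:

  - x + y = 14: is a linear equation tying the variables together
  - x² < 4: restricts x to |x| ≤ 1
  - y² < 4: restricts y to |y| ≤ 1

Range argument: with x ∈ [-1, 1], y ∈ [-1, 1], the left side of the equation is at most 2, but the right side is 14 > 2. No integer solution exists.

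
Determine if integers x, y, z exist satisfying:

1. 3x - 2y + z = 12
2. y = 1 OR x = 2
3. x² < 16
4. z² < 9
Yes

Take x = 2, y = -4, z = -2. Substituting into each constraint:
  (1) 3(2) - 2(-4) + (-2) = 12 ✓
  (2) x = 2, target 2 ✓ (second branch holds)
  (3) x² = (2)² = 4, and 4 < 16 ✓
  (4) z² = (-2)² = 4, and 4 < 9 ✓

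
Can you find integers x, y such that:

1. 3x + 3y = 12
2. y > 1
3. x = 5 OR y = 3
Yes

Take x = 1, y = 3. Substituting into each constraint:
  (1) 3(1) + 3(3) = 12 ✓
  (2) 3 > 1 ✓
  (3) y = 3, target 3 ✓ (second branch holds)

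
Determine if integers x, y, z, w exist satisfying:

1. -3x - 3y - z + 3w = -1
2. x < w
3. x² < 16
Yes

Take x = -1, y = 0, z = 4, w = 0. Substituting into each constraint:
  (1) -3(-1) - 3(0) + (-4) + 3(0) = -1 ✓
  (2) -1 < 0 ✓
  (3) x² = (-1)² = 1, and 1 < 16 ✓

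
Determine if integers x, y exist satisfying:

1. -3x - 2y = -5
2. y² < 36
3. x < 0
Yes

Take x = -1, y = 4. Substituting into each constraint:
  (1) -3(-1) - 2(4) = -5 ✓
  (2) y² = (4)² = 16, and 16 < 36 ✓
  (3) -1 < 0 ✓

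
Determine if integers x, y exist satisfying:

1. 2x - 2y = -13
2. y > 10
No

Even the single constraint (2x - 2y = -13) is infeasible over the integers.

  - 2x - 2y = -13: every term on the left is divisible by 2, so the LHS ≡ 0 (mod 2), but the RHS -13 is not — no integer solution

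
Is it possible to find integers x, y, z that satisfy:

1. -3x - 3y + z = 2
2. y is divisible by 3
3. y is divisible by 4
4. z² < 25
Yes

Take x = 0, y = 0, z = 2. Substituting into each constraint:
  (1) -3(0) - 3(0) + 2 = 2 ✓
  (2) 0 = 3 × 0, remainder 0 ✓
  (3) 0 = 4 × 0, remainder 0 ✓
  (4) z² = (2)² = 4, and 4 < 25 ✓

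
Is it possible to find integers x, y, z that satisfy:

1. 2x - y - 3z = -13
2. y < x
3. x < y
No

A contradictory subset is {y < x, x < y}. No integer assignment can satisfy these jointly:

  - y < x: bounds one variable relative to another variable
  - x < y: bounds one variable relative to another variable

Direct contradiction: x > y and y > x cannot both hold.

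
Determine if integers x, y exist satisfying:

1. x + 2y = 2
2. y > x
Yes

Take x = 0, y = 1. Substituting into each constraint:
  (1) 0 + 2(1) = 2 ✓
  (2) 1 > 0 ✓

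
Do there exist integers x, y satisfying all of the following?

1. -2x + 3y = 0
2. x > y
Yes

Take x = 3, y = 2. Substituting into each constraint:
  (1) -2(3) + 3(2) = 0 ✓
  (2) 3 > 2 ✓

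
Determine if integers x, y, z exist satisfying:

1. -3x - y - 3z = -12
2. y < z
Yes

Take x = 3, y = 0, z = 1. Substituting into each constraint:
  (1) -3(3) + 0 - 3(1) = -12 ✓
  (2) 0 < 1 ✓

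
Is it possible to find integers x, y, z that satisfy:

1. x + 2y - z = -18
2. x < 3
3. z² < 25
Yes

Take x = 0, y = -9, z = 0. Substituting into each constraint:
  (1) 0 + 2(-9) + 0 = -18 ✓
  (2) 0 < 3 ✓
  (3) z² = (0)² = 0, and 0 < 25 ✓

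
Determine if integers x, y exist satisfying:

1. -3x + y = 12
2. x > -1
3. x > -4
Yes

Take x = 0, y = 12. Substituting into each constraint:
  (1) -3(0) + 12 = 12 ✓
  (2) 0 > -1 ✓
  (3) 0 > -4 ✓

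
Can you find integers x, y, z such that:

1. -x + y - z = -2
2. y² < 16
Yes

Take x = 0, y = -2, z = 0. Substituting into each constraint:
  (1) 0 + (-2) + 0 = -2 ✓
  (2) y² = (-2)² = 4, and 4 < 16 ✓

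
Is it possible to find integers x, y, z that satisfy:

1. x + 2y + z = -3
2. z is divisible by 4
Yes

Take x = 1, y = -2, z = 0. Substituting into each constraint:
  (1) 1 + 2(-2) + 0 = -3 ✓
  (2) 0 = 4 × 0, remainder 0 ✓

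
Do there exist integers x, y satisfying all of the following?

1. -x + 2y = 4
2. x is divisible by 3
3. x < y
Yes

Take x = 0, y = 2. Substituting into each constraint:
  (1) 0 + 2(2) = 4 ✓
  (2) 0 = 3 × 0, remainder 0 ✓
  (3) 0 < 2 ✓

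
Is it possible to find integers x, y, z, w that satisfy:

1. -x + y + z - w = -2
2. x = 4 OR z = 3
Yes

Take x = 5, y = 0, z = 3, w = 0. Substituting into each constraint:
  (1) (-5) + 0 + 3 + 0 = -2 ✓
  (2) z = 3, target 3 ✓ (second branch holds)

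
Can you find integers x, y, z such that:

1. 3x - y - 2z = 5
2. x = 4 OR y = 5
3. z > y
Yes

Take x = 8, y = 5, z = 7. Substituting into each constraint:
  (1) 3(8) + (-5) - 2(7) = 5 ✓
  (2) y = 5, target 5 ✓ (second branch holds)
  (3) 7 > 5 ✓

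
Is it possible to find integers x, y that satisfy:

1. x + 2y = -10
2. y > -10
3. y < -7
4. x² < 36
No

A contradictory subset is {x + 2y = -10, y < -7, x² < 36}. No integer assignment can satisfy these jointly:

  - x + 2y = -10: is a linear equation tying the variables together
  - y < -7: bounds one variable relative to a constant
  - x² < 36: restricts x to |x| ≤ 5

Range argument: with x ∈ [-5, 5], y ∈ [−∞, -8], the left side of the equation is at most -11, but the right side is -10 > -11. No integer solution exists.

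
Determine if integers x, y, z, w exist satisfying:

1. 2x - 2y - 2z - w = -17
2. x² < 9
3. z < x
Yes

Take x = 0, y = 0, z = -1, w = 19. Substituting into each constraint:
  (1) 2(0) - 2(0) - 2(-1) + (-19) = -17 ✓
  (2) x² = (0)² = 0, and 0 < 9 ✓
  (3) -1 < 0 ✓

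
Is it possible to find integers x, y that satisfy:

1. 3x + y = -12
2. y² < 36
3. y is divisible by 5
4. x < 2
Yes

Take x = -4, y = 0. Substituting into each constraint:
  (1) 3(-4) + 0 = -12 ✓
  (2) y² = (0)² = 0, and 0 < 36 ✓
  (3) 0 = 5 × 0, remainder 0 ✓
  (4) -4 < 2 ✓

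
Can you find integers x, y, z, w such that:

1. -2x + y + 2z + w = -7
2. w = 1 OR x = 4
Yes

Take x = 5, y = 0, z = 1, w = 1. Substituting into each constraint:
  (1) -2(5) + 0 + 2(1) + 1 = -7 ✓
  (2) w = 1, target 1 ✓ (first branch holds)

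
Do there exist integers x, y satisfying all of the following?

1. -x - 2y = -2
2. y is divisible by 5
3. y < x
Yes

Take x = 2, y = 0. Substituting into each constraint:
  (1) (-2) - 2(0) = -2 ✓
  (2) 0 = 5 × 0, remainder 0 ✓
  (3) 0 < 2 ✓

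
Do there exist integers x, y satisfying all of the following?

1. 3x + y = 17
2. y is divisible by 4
Yes

Take x = 3, y = 8. Substituting into each constraint:
  (1) 3(3) + 8 = 17 ✓
  (2) 8 = 4 × 2, remainder 0 ✓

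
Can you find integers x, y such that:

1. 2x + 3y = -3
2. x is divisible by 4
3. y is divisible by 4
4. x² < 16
No

A contradictory subset is {2x + 3y = -3, y is divisible by 4}. No integer assignment can satisfy these jointly:

  - 2x + 3y = -3: is a linear equation tying the variables together
  - y is divisible by 4: restricts y to multiples of 4

Modular obstruction: writing y = 4y', every remaining term of the linear equation is divisible by 2, so the left side is ≡ 0 (mod 2); but the right side -3 ≡ 1 (mod 2). No integers can satisfy it.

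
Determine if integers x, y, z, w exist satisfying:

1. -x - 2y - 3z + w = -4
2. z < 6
Yes

Take x = 4, y = 0, z = 0, w = 0. Substituting into each constraint:
  (1) (-4) - 2(0) - 3(0) + 0 = -4 ✓
  (2) 0 < 6 ✓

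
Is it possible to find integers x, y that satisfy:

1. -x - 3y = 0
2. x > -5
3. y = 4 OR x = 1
No

The full constraint system is jointly infeasible over the integers. Each constraint and what it forces:

  - -x - 3y = 0: is a linear equation tying the variables together
  - x > -5: bounds one variable relative to a constant
  - y = 4 OR x = 1: forces a choice: either y = 4 or x = 1

Split on the disjunction (y = 4 OR x = 1):
  • If y = 4: the equation forces x = -12, which contradicts the bound x ≥ -4.
  • If x = 1: with x = 1, every remaining term of the linear equation is divisible by 3, so the left side is ≡ 0 (mod 3); but the right side 1 ≡ 1 (mod 3). No integers can satisfy it.
Both branches are infeasible, so the system has no integer solution.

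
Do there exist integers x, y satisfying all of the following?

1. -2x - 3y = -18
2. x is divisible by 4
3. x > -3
Yes

Take x = 0, y = 6. Substituting into each constraint:
  (1) -2(0) - 3(6) = -18 ✓
  (2) 0 = 4 × 0, remainder 0 ✓
  (3) 0 > -3 ✓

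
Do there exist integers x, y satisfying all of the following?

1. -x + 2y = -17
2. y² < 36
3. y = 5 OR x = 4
Yes

Take x = 27, y = 5. Substituting into each constraint:
  (1) (-27) + 2(5) = -17 ✓
  (2) y² = (5)² = 25, and 25 < 36 ✓
  (3) y = 5, target 5 ✓ (first branch holds)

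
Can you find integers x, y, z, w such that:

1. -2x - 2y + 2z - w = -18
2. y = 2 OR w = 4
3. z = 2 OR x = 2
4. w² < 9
Yes

Take x = 9, y = 2, z = 2, w = 0. Substituting into each constraint:
  (1) -2(9) - 2(2) + 2(2) + 0 = -18 ✓
  (2) y = 2, target 2 ✓ (first branch holds)
  (3) z = 2, target 2 ✓ (first branch holds)
  (4) w² = (0)² = 0, and 0 < 9 ✓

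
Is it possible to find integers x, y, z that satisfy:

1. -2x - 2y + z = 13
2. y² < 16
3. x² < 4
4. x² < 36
Yes

Take x = 0, y = 0, z = 13. Substituting into each constraint:
  (1) -2(0) - 2(0) + 13 = 13 ✓
  (2) y² = (0)² = 0, and 0 < 16 ✓
  (3) x² = (0)² = 0, and 0 < 4 ✓
  (4) x² = (0)² = 0, and 0 < 36 ✓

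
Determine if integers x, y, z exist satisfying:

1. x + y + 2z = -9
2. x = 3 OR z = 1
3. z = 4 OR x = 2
Yes

Take x = 3, y = -20, z = 4. Substituting into each constraint:
  (1) 3 + (-20) + 2(4) = -9 ✓
  (2) x = 3, target 3 ✓ (first branch holds)
  (3) z = 4, target 4 ✓ (first branch holds)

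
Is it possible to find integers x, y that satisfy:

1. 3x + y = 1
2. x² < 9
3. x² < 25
Yes

Take x = 0, y = 1. Substituting into each constraint:
  (1) 3(0) + 1 = 1 ✓
  (2) x² = (0)² = 0, and 0 < 9 ✓
  (3) x² = (0)² = 0, and 0 < 25 ✓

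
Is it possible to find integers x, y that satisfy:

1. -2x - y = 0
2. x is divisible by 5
Yes

Take x = 0, y = 0. Substituting into each constraint:
  (1) -2(0) + 0 = 0 ✓
  (2) 0 = 5 × 0, remainder 0 ✓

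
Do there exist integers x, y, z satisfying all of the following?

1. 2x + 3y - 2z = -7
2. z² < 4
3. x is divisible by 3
Yes

Take x = 0, y = -3, z = -1. Substituting into each constraint:
  (1) 2(0) + 3(-3) - 2(-1) = -7 ✓
  (2) z² = (-1)² = 1, and 1 < 4 ✓
  (3) 0 = 3 × 0, remainder 0 ✓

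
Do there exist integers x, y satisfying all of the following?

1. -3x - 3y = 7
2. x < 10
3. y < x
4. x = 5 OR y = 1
No

Even the single constraint (-3x - 3y = 7) is infeasible over the integers.

  - -3x - 3y = 7: every term on the left is divisible by 3, so the LHS ≡ 0 (mod 3), but the RHS 7 is not — no integer solution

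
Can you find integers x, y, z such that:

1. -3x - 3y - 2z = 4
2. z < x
Yes

Take x = 2, y = -4, z = 1. Substituting into each constraint:
  (1) -3(2) - 3(-4) - 2(1) = 4 ✓
  (2) 1 < 2 ✓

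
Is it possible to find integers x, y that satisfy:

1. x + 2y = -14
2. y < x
Yes

Take x = 0, y = -7. Substituting into each constraint:
  (1) 0 + 2(-7) = -14 ✓
  (2) -7 < 0 ✓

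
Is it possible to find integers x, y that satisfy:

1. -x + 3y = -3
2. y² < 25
Yes

Take x = 3, y = 0. Substituting into each constraint:
  (1) (-3) + 3(0) = -3 ✓
  (2) y² = (0)² = 0, and 0 < 25 ✓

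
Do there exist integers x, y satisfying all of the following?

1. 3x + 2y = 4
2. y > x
Yes

Take x = 0, y = 2. Substituting into each constraint:
  (1) 3(0) + 2(2) = 4 ✓
  (2) 2 > 0 ✓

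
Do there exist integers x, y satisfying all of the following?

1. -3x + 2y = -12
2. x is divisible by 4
Yes

Take x = 0, y = -6. Substituting into each constraint:
  (1) -3(0) + 2(-6) = -12 ✓
  (2) 0 = 4 × 0, remainder 0 ✓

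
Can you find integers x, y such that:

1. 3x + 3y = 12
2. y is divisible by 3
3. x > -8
Yes

Take x = 4, y = 0. Substituting into each constraint:
  (1) 3(4) + 3(0) = 12 ✓
  (2) 0 = 3 × 0, remainder 0 ✓
  (3) 4 > -8 ✓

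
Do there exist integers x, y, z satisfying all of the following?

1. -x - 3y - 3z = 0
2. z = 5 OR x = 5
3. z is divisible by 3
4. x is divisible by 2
No

A contradictory subset is {z = 5 OR x = 5, z is divisible by 3, x is divisible by 2}. No integer assignment can satisfy these jointly:

  - z = 5 OR x = 5: forces a choice: either z = 5 or x = 5
  - z is divisible by 3: restricts z to multiples of 3
  - x is divisible by 2: restricts x to multiples of 2

Split on the disjunction (z = 5 OR x = 5):
  • If z = 5: this contradicts the divisibility constraint — 5 is not a multiple of 3.
  • If x = 5: this contradicts the divisibility constraint — 5 is not a multiple of 2.
Both branches are infeasible, so the system has no integer solution.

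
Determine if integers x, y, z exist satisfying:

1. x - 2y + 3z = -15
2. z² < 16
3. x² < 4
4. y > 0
Yes

Take x = 0, y = 3, z = -3. Substituting into each constraint:
  (1) 0 - 2(3) + 3(-3) = -15 ✓
  (2) z² = (-3)² = 9, and 9 < 16 ✓
  (3) x² = (0)² = 0, and 0 < 4 ✓
  (4) 3 > 0 ✓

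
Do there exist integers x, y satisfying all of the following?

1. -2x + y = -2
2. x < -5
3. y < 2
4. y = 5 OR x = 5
No

A contradictory subset is {x < -5, y < 2, y = 5 OR x = 5}. No integer assignment can satisfy these jointly:

  - x < -5: bounds one variable relative to a constant
  - y < 2: bounds one variable relative to a constant
  - y = 5 OR x = 5: forces a choice: either y = 5 or x = 5

Split on the disjunction (y = 5 OR x = 5):
  • If y = 5: this contradicts the bound y ≤ 1.
  • If x = 5: this contradicts the bound x ≤ -6.
Both branches are infeasible, so the system has no integer solution.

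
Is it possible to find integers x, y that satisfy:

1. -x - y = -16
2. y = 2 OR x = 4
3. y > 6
Yes

Take x = 4, y = 12. Substituting into each constraint:
  (1) (-4) + (-12) = -16 ✓
  (2) x = 4, target 4 ✓ (second branch holds)
  (3) 12 > 6 ✓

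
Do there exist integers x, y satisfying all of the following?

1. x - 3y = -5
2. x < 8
Yes

Take x = 1, y = 2. Substituting into each constraint:
  (1) 1 - 3(2) = -5 ✓
  (2) 1 < 8 ✓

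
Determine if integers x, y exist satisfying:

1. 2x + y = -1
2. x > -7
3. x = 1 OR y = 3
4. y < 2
Yes

Take x = 1, y = -3. Substituting into each constraint:
  (1) 2(1) + (-3) = -1 ✓
  (2) 1 > -7 ✓
  (3) x = 1, target 1 ✓ (first branch holds)
  (4) -3 < 2 ✓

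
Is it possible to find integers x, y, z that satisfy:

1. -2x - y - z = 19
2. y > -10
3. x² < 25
Yes

Take x = 0, y = -9, z = -10. Substituting into each constraint:
  (1) -2(0) + 9 + 10 = 19 ✓
  (2) -9 > -10 ✓
  (3) x² = (0)² = 0, and 0 < 25 ✓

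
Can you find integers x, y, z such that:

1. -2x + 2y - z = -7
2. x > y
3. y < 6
Yes

Take x = 1, y = 0, z = 5. Substituting into each constraint:
  (1) -2(1) + 2(0) + (-5) = -7 ✓
  (2) 1 > 0 ✓
  (3) 0 < 6 ✓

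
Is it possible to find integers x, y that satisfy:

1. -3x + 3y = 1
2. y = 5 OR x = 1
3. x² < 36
No

Even the single constraint (-3x + 3y = 1) is infeasible over the integers.

  - -3x + 3y = 1: every term on the left is divisible by 3, so the LHS ≡ 0 (mod 3), but the RHS 1 is not — no integer solution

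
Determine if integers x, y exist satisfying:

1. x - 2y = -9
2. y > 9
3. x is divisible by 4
No

A contradictory subset is {x - 2y = -9, x is divisible by 4}. No integer assignment can satisfy these jointly:

  - x - 2y = -9: is a linear equation tying the variables together
  - x is divisible by 4: restricts x to multiples of 4

Modular obstruction: writing x = 4x', every remaining term of the linear equation is divisible by 2, so the left side is ≡ 0 (mod 2); but the right side -9 ≡ 1 (mod 2). No integers can satisfy it.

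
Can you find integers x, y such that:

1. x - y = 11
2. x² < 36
Yes

Take x = 0, y = -11. Substituting into each constraint:
  (1) 0 + 11 = 11 ✓
  (2) x² = (0)² = 0, and 0 < 36 ✓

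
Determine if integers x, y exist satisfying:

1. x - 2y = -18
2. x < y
Yes

Take x = 16, y = 17. Substituting into each constraint:
  (1) 16 - 2(17) = -18 ✓
  (2) 16 < 17 ✓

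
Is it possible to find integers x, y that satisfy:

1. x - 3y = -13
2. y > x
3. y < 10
Yes

Take x = 5, y = 6. Substituting into each constraint:
  (1) 5 - 3(6) = -13 ✓
  (2) 6 > 5 ✓
  (3) 6 < 10 ✓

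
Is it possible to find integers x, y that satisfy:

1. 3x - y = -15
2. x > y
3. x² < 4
No

The full constraint system is jointly infeasible over the integers. Each constraint and what it forces:

  - 3x - y = -15: is a linear equation tying the variables together
  - x > y: bounds one variable relative to another variable
  - x² < 4: restricts x to |x| ≤ 1

Propagating the comparison: y < x and x ≤ 1 give y ≤ 0. Range argument: with x ∈ [-1, 1], y ∈ [−∞, 0], the left side of the equation is at least -3, but the right side is -15 < -3. No integer solution exists.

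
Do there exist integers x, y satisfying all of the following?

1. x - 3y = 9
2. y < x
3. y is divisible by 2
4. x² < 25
Yes

Take x = 3, y = -2. Substituting into each constraint:
  (1) 3 - 3(-2) = 9 ✓
  (2) -2 < 3 ✓
  (3) -2 = 2 × -1, remainder 0 ✓
  (4) x² = (3)² = 9, and 9 < 25 ✓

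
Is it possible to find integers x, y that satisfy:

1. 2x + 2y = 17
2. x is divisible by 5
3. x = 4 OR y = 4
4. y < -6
No

Even the single constraint (2x + 2y = 17) is infeasible over the integers.

  - 2x + 2y = 17: every term on the left is divisible by 2, so the LHS ≡ 0 (mod 2), but the RHS 17 is not — no integer solution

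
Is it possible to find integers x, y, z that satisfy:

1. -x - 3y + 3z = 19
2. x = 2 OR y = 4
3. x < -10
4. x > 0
No

A contradictory subset is {x < -10, x > 0}. No integer assignment can satisfy these jointly:

  - x < -10: bounds one variable relative to a constant
  - x > 0: bounds one variable relative to a constant

Direct contradiction: the bounds on x require x ≥ 1 and x ≤ -11 simultaneously, which is empty.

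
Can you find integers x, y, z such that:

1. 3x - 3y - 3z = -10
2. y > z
No

Even the single constraint (3x - 3y - 3z = -10) is infeasible over the integers.

  - 3x - 3y - 3z = -10: every term on the left is divisible by 3, so the LHS ≡ 0 (mod 3), but the RHS -10 is not — no integer solution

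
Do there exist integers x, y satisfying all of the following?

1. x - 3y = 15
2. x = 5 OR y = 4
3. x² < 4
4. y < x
No

A contradictory subset is {x - 3y = 15, x = 5 OR y = 4, x² < 4}. No integer assignment can satisfy these jointly:

  - x - 3y = 15: is a linear equation tying the variables together
  - x = 5 OR y = 4: forces a choice: either x = 5 or y = 4
  - x² < 4: restricts x to |x| ≤ 1

Split on the disjunction (x = 5 OR y = 4):
  • If x = 5: this contradicts x² < 4, which requires |x| ≤ 1.
  • If y = 4: the equation forces x = 27, but x² < 4 requires |x| ≤ 1.
Both branches are infeasible, so the system has no integer solution.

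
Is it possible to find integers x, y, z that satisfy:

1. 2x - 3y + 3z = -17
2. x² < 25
Yes

Take x = -1, y = 0, z = -5. Substituting into each constraint:
  (1) 2(-1) - 3(0) + 3(-5) = -17 ✓
  (2) x² = (-1)² = 1, and 1 < 25 ✓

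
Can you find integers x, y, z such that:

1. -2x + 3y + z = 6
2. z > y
Yes

Take x = -2, y = 0, z = 2. Substituting into each constraint:
  (1) -2(-2) + 3(0) + 2 = 6 ✓
  (2) 2 > 0 ✓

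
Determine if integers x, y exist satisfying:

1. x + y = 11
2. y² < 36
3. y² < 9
Yes

Take x = 11, y = 0. Substituting into each constraint:
  (1) 11 + 0 = 11 ✓
  (2) y² = (0)² = 0, and 0 < 36 ✓
  (3) y² = (0)² = 0, and 0 < 9 ✓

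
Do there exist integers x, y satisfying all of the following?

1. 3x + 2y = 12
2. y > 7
Yes

Take x = -2, y = 9. Substituting into each constraint:
  (1) 3(-2) + 2(9) = 12 ✓
  (2) 9 > 7 ✓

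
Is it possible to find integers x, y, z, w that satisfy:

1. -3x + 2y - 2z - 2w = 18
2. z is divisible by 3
Yes

Take x = 0, y = 0, z = 0, w = -9. Substituting into each constraint:
  (1) -3(0) + 2(0) - 2(0) - 2(-9) = 18 ✓
  (2) 0 = 3 × 0, remainder 0 ✓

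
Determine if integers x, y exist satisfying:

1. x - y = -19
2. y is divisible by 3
Yes

Take x = -19, y = 0. Substituting into each constraint:
  (1) (-19) + 0 = -19 ✓
  (2) 0 = 3 × 0, remainder 0 ✓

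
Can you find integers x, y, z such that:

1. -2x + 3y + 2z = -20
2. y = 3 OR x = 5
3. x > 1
Yes

Take x = 5, y = 0, z = -5. Substituting into each constraint:
  (1) -2(5) + 3(0) + 2(-5) = -20 ✓
  (2) x = 5, target 5 ✓ (second branch holds)
  (3) 5 > 1 ✓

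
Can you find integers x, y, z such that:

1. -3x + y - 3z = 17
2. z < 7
Yes

Take x = -5, y = 2, z = 0. Substituting into each constraint:
  (1) -3(-5) + 2 - 3(0) = 17 ✓
  (2) 0 < 7 ✓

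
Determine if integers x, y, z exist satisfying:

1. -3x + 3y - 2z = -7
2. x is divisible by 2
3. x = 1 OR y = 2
No

The full constraint system is jointly infeasible over the integers. Each constraint and what it forces:

  - -3x + 3y - 2z = -7: is a linear equation tying the variables together
  - x is divisible by 2: restricts x to multiples of 2
  - x = 1 OR y = 2: forces a choice: either x = 1 or y = 2

Split on the disjunction (x = 1 OR y = 2):
  • If x = 1: this contradicts the divisibility constraint — 1 is not a multiple of 2.
  • If y = 2: with y = 2, writing x = 2x', every remaining term of the linear equation is divisible by 2, so the left side is ≡ 0 (mod 2); but the right side -13 ≡ 1 (mod 2). No integers can satisfy it.
Both branches are infeasible, so the system has no integer solution.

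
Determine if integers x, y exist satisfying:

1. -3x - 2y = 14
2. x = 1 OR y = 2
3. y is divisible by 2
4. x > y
No

A contradictory subset is {-3x - 2y = 14, x = 1 OR y = 2, x > y}. No integer assignment can satisfy these jointly:

  - -3x - 2y = 14: is a linear equation tying the variables together
  - x = 1 OR y = 2: forces a choice: either x = 1 or y = 2
  - x > y: bounds one variable relative to another variable

Split on the disjunction (x = 1 OR y = 2):
  • If x = 1: with x = 1, every remaining term of the linear equation is divisible by 2, so the left side is ≡ 0 (mod 2); but the right side 17 ≡ 1 (mod 2). No integers can satisfy it.
  • If y = 2: the equation forces x = -6, giving (y, x) = (2, -6), which violates x > y.
Both branches are infeasible, so the system has no integer solution.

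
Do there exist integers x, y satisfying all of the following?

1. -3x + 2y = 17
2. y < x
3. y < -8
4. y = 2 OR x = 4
No

The full constraint system is jointly infeasible over the integers. Each constraint and what it forces:

  - -3x + 2y = 17: is a linear equation tying the variables together
  - y < x: bounds one variable relative to another variable
  - y < -8: bounds one variable relative to a constant
  - y = 2 OR x = 4: forces a choice: either y = 2 or x = 4

Split on the disjunction (y = 2 OR x = 4):
  • If y = 2: this contradicts the bound y ≤ -9.
  • If x = 4: with x = 4, every remaining term of the linear equation is divisible by 2, so the left side is ≡ 0 (mod 2); but the right side 29 ≡ 1 (mod 2). No integers can satisfy it.
Both branches are infeasible, so the system has no integer solution.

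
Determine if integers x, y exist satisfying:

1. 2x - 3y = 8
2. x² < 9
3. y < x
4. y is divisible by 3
No

A contradictory subset is {2x - 3y = 8, x² < 9, y is divisible by 3}. No integer assignment can satisfy these jointly:

  - 2x - 3y = 8: is a linear equation tying the variables together
  - x² < 9: restricts x to |x| ≤ 2
  - y is divisible by 3: restricts y to multiples of 3

The bounds confine x to {-2, -1, 0, 1, 2}. For each value, substitute into the equation:
  • x = -2: the equation forces y = -4, but 3 does not divide -4.
  • x = -1: the equation gives -3y = 10, so y would not be an integer.
  • x = 0: the equation gives -3y = 8, so y would not be an integer.
  • x = 1: the equation forces y = -2, but 3 does not divide -2.
  • x = 2: the equation gives -3y = 4, so y would not be an integer.
Every case fails, so no integer solution exists.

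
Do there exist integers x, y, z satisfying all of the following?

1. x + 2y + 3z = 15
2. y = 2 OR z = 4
Yes

Take x = 3, y = 0, z = 4. Substituting into each constraint:
  (1) 3 + 2(0) + 3(4) = 15 ✓
  (2) z = 4, target 4 ✓ (second branch holds)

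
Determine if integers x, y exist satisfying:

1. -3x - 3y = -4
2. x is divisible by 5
No

Even the single constraint (-3x - 3y = -4) is infeasible over the integers.

  - -3x - 3y = -4: every term on the left is divisible by 3, so the LHS ≡ 0 (mod 3), but the RHS -4 is not — no integer solution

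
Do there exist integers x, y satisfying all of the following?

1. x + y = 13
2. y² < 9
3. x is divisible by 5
Yes

Take x = 15, y = -2. Substituting into each constraint:
  (1) 15 + (-2) = 13 ✓
  (2) y² = (-2)² = 4, and 4 < 9 ✓
  (3) 15 = 5 × 3, remainder 0 ✓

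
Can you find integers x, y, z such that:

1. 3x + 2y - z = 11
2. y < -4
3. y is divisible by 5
Yes

Take x = 7, y = -5, z = 0. Substituting into each constraint:
  (1) 3(7) + 2(-5) + 0 = 11 ✓
  (2) -5 < -4 ✓
  (3) -5 = 5 × -1, remainder 0 ✓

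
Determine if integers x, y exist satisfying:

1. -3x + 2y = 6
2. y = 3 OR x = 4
Yes

Take x = 4, y = 9. Substituting into each constraint:
  (1) -3(4) + 2(9) = 6 ✓
  (2) x = 4, target 4 ✓ (second branch holds)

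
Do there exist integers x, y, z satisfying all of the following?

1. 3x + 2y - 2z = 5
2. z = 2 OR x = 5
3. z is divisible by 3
Yes

Take x = 5, y = -5, z = 0. Substituting into each constraint:
  (1) 3(5) + 2(-5) - 2(0) = 5 ✓
  (2) x = 5, target 5 ✓ (second branch holds)
  (3) 0 = 3 × 0, remainder 0 ✓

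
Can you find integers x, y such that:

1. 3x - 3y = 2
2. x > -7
No

Even the single constraint (3x - 3y = 2) is infeasible over the integers.

  - 3x - 3y = 2: every term on the left is divisible by 3, so the LHS ≡ 0 (mod 3), but the RHS 2 is not — no integer solution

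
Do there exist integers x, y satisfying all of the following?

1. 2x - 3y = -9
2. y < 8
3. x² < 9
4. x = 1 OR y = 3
Yes

Take x = 0, y = 3. Substituting into each constraint:
  (1) 2(0) - 3(3) = -9 ✓
  (2) 3 < 8 ✓
  (3) x² = (0)² = 0, and 0 < 9 ✓
  (4) y = 3, target 3 ✓ (second branch holds)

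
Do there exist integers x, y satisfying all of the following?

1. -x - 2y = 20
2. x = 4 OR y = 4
Yes

Take x = -28, y = 4. Substituting into each constraint:
  (1) 28 - 2(4) = 20 ✓
  (2) y = 4, target 4 ✓ (second branch holds)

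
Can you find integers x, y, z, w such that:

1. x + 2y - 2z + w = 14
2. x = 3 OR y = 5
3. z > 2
Yes

Take x = 3, y = 0, z = 3, w = 17. Substituting into each constraint:
  (1) 3 + 2(0) - 2(3) + 17 = 14 ✓
  (2) x = 3, target 3 ✓ (first branch holds)
  (3) 3 > 2 ✓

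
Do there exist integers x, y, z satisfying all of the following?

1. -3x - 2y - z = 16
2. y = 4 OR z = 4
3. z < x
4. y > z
Yes

Take x = -5, y = 4, z = -9. Substituting into each constraint:
  (1) -3(-5) - 2(4) + 9 = 16 ✓
  (2) y = 4, target 4 ✓ (first branch holds)
  (3) -9 < -5 ✓
  (4) 4 > -9 ✓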